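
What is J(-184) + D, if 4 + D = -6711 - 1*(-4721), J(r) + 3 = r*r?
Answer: 31859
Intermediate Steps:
J(r) = -3 + r² (J(r) = -3 + r*r = -3 + r²)
D = -1994 (D = -4 + (-6711 - 1*(-4721)) = -4 + (-6711 + 4721) = -4 - 1990 = -1994)
J(-184) + D = (-3 + (-184)²) - 1994 = (-3 + 33856) - 1994 = 33853 - 1994 = 31859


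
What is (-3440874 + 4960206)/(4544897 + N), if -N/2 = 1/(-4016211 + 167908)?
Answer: 1948949964532/5830046919931 ≈ 0.33429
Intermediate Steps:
N = 2/3848303 (N = -2/(-4016211 + 167908) = -2/(-3848303) = -2*(-1/3848303) = 2/3848303 ≈ 5.1971e-7)
(-3440874 + 4960206)/(4544897 + N) = (-3440874 + 4960206)/(4544897 + 2/3848303) = 1519332/(17490140759793/3848303) = 1519332*(3848303/17490140759793) = 1948949964532/5830046919931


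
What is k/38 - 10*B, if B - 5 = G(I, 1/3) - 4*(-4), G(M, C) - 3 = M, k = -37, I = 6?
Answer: -11437/38 ≈ -300.97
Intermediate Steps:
G(M, C) = 3 + M
B = 30 (B = 5 + ((3 + 6) - 4*(-4)) = 5 + (9 + 16) = 5 + 25 = 30)
k/38 - 10*B = -37/38 - 10*30 = -37*1/38 - 300 = -37/38 - 300 = -11437/38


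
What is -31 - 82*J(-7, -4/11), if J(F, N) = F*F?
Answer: -4049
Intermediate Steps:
J(F, N) = F²
-31 - 82*J(-7, -4/11) = -31 - 82*(-7)² = -31 - 82*49 = -31 - 4018 = -4049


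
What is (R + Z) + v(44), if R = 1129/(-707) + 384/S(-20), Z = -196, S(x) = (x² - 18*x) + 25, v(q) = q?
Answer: -84974017/554995 ≈ -153.11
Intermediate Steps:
S(x) = 25 + x² - 18*x
R = -614777/554995 (R = 1129/(-707) + 384/(25 + (-20)² - 18*(-20)) = 1129*(-1/707) + 384/(25 + 400 + 360) = -1129/707 + 384/785 = -614777/554995 ≈ -1.1077)
(R + Z) + v(44) = (-614777/554995 - 196) + 44 = -109393797/554995 + 44 = -84974017/554995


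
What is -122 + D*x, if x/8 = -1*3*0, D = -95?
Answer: -122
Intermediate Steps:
x = 0 (x = 8*(-1*3*0) = 8*(-3*0) = 8*0 = 0)
-122 + D*x = -122 - 95*0 = -122 + 0 = -122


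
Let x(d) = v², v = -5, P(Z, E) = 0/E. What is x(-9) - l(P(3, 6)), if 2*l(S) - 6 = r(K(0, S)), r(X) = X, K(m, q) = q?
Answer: 22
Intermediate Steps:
P(Z, E) = 0
l(S) = 3 + S/2
x(d) = 25 (x(d) = (-5)² = 25)
x(-9) - l(P(3, 6)) = 25 - (3 + (½)*0) = 25 - (3 + 0) = 25 - 1*3 = 25 - 3 = 22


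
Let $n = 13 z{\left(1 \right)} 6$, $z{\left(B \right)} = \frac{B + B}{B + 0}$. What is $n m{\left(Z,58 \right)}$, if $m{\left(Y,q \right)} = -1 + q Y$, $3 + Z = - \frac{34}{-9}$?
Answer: $\frac{20644}{3} \approx 6881.3$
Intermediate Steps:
$Z = \frac{7}{9}$ ($Z = -3 - \frac{34}{-9} = -3 - - \frac{34}{9} = -3 + \frac{34}{9} = \frac{7}{9} \approx 0.77778$)
$z{\left(B \right)} = 2$ ($z{\left(B \right)} = \frac{2 B}{B} = 2$)
$m{\left(Y,q \right)} = -1 + Y q$
$n = 156$ ($n = 13 \cdot 2 \cdot 6 = 26 \cdot 6 = 156$)
$n m{\left(Z,58 \right)} = 156 \left(-1 + \frac{7}{9} \cdot 58\right) = 156 \left(-1 + \frac{406}{9}\right) = 156 \cdot \frac{397}{9} = \frac{20644}{3}$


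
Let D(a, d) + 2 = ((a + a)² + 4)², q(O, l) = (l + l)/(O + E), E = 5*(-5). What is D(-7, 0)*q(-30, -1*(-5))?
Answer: -79996/11 ≈ -7272.4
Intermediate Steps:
E = -25
q(O, l) = 2*l/(-25 + O) (q(O, l) = (l + l)/(O - 25) = (2*l)/(-25 + O) = 2*l/(-25 + O))
D(a, d) = -2 + (4 + 4*a²)² (D(a, d) = -2 + ((a + a)² + 4)² = -2 + ((2*a)² + 4)² = -2 + (4*a² + 4)² = -2 + (4 + 4*a²)²)
D(-7, 0)*q(-30, -1*(-5)) = (-2 + 16*(1 + (-7)²)²)*(2*(-1*(-5))/(-25 - 30)) = (-2 + 16*(1 + 49)²)*(2*5/(-55)) = (-2 + 16*50²)*(2*5*(-1/55)) = (-2 + 16*2500)*(-2/11) = (-2 + 40000)*(-2/11) = 39998*(-2/11) = -79996/11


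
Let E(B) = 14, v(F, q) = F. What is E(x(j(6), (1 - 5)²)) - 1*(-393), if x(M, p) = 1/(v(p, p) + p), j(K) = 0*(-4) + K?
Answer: 407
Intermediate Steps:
j(K) = K (j(K) = 0 + K = K)
x(M, p) = 1/(2*p) (x(M, p) = 1/(p + p) = 1/(2*p))
E(x(j(6), (1 - 5)²)) - 1*(-393) = 14 - 1*(-393) = 14 + 393 = 407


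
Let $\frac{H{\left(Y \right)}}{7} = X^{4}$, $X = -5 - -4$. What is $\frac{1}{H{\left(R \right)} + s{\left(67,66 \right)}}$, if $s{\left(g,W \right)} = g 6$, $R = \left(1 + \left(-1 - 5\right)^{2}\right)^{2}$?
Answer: $\frac{1}{409} \approx 0.002445$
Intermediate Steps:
$R = 1369$ ($R = \left(1 + \left(-6\right)^{2}\right)^{2} = \left(1 + 36\right)^{2} = 37^{2} = 1369$)
$X = -1$ ($X = -5 + 4 = -1$)
$s{\left(g,W \right)} = 6 g$
$H{\left(Y \right)} = 7$ ($H{\left(Y \right)} = 7 \left(-1\right)^{4} = 7 \cdot 1 = 7$)
$\frac{1}{H{\left(R \right)} + s{\left(67,66 \right)}} = \frac{1}{7 + 6 \cdot 67} = \frac{1}{7 + 402} = \frac{1}{409}$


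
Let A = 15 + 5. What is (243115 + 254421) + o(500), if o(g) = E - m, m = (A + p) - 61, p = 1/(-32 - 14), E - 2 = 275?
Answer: 22901285/46 ≈ 4.9785e+5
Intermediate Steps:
E = 277 (E = 2 + 275 = 277)
A = 20
p = -1/46 (p = 1/(-46) = -1/46 ≈ -0.021739)
m = -1887/46 (m = (20 - 1/46) - 61 = 919/46 - 61 = -1887/46 ≈ -41.022)
o(g) = 14629/46 (o(g) = 277 - 1*(-1887/46) = 277 + 1887/46 = 14629/46)
(243115 + 254421) + o(500) = (243115 + 254421) + 14629/46 = 497536 + 14629/46 = 22901285/46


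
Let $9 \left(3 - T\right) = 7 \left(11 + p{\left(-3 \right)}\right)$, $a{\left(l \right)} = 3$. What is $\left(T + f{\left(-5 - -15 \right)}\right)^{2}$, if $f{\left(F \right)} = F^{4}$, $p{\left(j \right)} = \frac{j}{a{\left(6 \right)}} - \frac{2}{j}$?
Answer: $\frac{72822800449}{729} \approx 9.9894 \cdot 10^{7}$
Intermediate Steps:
$p{\left(j \right)} = - \frac{2}{j} + \frac{j}{3}$ ($p{\left(j \right)} = \frac{j}{3} - \frac{2}{j} = - \frac{2}{j} + \frac{j}{3}$)
$T = - \frac{143}{27}$ ($T = 3 - \frac{7 \left(11 + \left(- \frac{2}{-3} + \frac{1}{3} \left(-3\right)\right)\right)}{9} = 3 - \frac{7 \left(11 - \frac{1}{3}\right)}{9} = 3 - \frac{7 \cdot \frac{32}{3}}{9} = 3 - \frac{224}{27} = - \frac{143}{27} \approx -5.2963$)
$\left(T + f{\left(-5 - -15 \right)}\right)^{2} = \left(- \frac{143}{27} + \left(-5 - -15\right)^{4}\right)^{2} = \left(- \frac{143}{27} + \left(-5 + 15\right)^{4}\right)^{2} = \left(- \frac{143}{27} + 10^{4}\right)^{2} = \left(- \frac{143}{27} + 10000\right)^{2} = \left(\frac{269857}{27}\right)^{2} = \frac{72822800449}{729}$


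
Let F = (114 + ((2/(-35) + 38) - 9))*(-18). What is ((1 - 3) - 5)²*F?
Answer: -630378/5 ≈ -1.2608e+5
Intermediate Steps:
F = -90054/35 (F = (114 + ((2*(-1/35) + 38) - 9))*(-18) = (114 + ((-2/35 + 38) - 9))*(-18) = (114 + (1328/35 - 9))*(-18) = (114 + 1013/35)*(-18) = (5003/35)*(-18) = -90054/35 ≈ -2573.0)
((1 - 3) - 5)²*F = ((1 - 3) - 5)²*(-90054/35) = (-2 - 5)²*(-90054/35) = (-7)²*(-90054/35) = 49*(-90054/35) = -630378/5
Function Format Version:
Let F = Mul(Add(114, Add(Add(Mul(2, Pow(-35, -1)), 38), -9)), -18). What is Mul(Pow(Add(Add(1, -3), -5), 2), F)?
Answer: Rational(-630378, 5) ≈ -1.2608e+5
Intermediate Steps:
F = Rational(-90054, 35) (F = Mul(Add(114, Add(Add(Mul(2, Rational(-1, 35)), 38), -9)), -18) = Mul(Add(114, Add(Add(Rational(-2, 35), 38), -9)), -18) = Mul(Add(114, Add(Rational(1328, 35), -9)), -18) = Mul(Add(114, Rational(1013, 35)), -18) = Mul(Rational(5003, 35), -18) = Rational(-90054, 35) ≈ -2573.0)
Mul(Pow(Add(Add(1, -3), -5), 2), F) = Mul(Pow(Add(Add(1, -3), -5), 2), Rational(-90054, 35)) = Mul(Pow(Add(-2, -5), 2), Rational(-90054, 35)) = Mul(Pow(-7, 2), Rational(-90054, 35)) = Mul(49, Rational(-90054, 35)) = Rational(-630378, 5)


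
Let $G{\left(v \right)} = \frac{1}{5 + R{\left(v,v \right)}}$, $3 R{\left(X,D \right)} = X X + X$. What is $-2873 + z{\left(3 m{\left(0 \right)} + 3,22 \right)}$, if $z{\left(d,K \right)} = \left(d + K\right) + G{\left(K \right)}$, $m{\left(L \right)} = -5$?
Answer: $- \frac{1491620}{521} \approx -2863.0$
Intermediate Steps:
$R{\left(X,D \right)} = \frac{X}{3} + \frac{X^{2}}{3}$ ($R{\left(X,D \right)} = \frac{X X + X}{3} = \frac{X^{2} + X}{3} = \frac{X + X^{2}}{3} = \frac{X}{3} + \frac{X^{2}}{3}$)
$G{\left(v \right)} = \frac{1}{5 + \frac{v \left(1 + v\right)}{3}}$
$z{\left(d,K \right)} = K + d + \frac{3}{15 + K \left(1 + K\right)}$ ($z{\left(d,K \right)} = \left(d + K\right) + \frac{3}{15 + K \left(1 + K\right)} = \left(K + d\right) + \frac{3}{15 + K \left(1 + K\right)} = K + d + \frac{3}{15 + K \left(1 + K\right)}$)
$-2873 + z{\left(3 m{\left(0 \right)} + 3,22 \right)} = -2873 + \frac{3 + \left(15 + 22 \left(1 + 22\right)\right) \left(22 + \left(3 \left(-5\right) + 3\right)\right)}{15 + 22 \left(1 + 22\right)} = -2873 + \frac{3 + \left(15 + 22 \cdot 23\right) \left(22 + \left(-15 + 3\right)\right)}{15 + 22 \cdot 23} = -2873 + \frac{3 + \left(15 + 506\right) \left(22 - 12\right)}{15 + 506} = -2873 + \frac{3 + 521 \cdot 10}{521} = -2873 + \frac{3 + 5210}{521} = -2873 + \frac{1}{521} \cdot 5213 = -2873 + \frac{5213}{521} = - \frac{1491620}{521}$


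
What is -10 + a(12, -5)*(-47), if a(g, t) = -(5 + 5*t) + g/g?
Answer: -997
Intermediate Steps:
a(g, t) = -4 - 5*t (a(g, t) = -(5 + 5*t) + 1 = -5*(1 + t) + 1 = (-5 - 5*t) + 1 = -4 - 5*t)
-10 + a(12, -5)*(-47) = -10 + (-4 - 5*(-5))*(-47) = -10 + (-4 + 25)*(-47) = -10 + 21*(-47) = -10 - 987 = -997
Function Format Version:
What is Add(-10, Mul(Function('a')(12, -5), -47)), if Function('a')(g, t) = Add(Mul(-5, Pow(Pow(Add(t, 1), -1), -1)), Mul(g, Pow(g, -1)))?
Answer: -997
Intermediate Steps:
Function('a')(g, t) = Add(-4, Mul(-5, t)) (Function('a')(g, t) = Add(Mul(-5, Pow(Pow(Add(1, t), -1), -1)), 1) = Add(Mul(-5, Add(1, t)), 1) = Add(Add(-5, Mul(-5, t)), 1) = Add(-4, Mul(-5, t)))
Add(-10, Mul(Function('a')(12, -5), -47)) = Add(-10, Mul(Add(-4, Mul(-5, -5)), -47)) = Add(-10, Mul(Add(-4, 25), -47)) = Add(-10, Mul(21, -47)) = Add(-10, -987) = -997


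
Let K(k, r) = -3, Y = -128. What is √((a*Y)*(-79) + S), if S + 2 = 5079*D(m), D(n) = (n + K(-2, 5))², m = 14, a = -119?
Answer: 3*I*√65419 ≈ 767.31*I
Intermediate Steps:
D(n) = (-3 + n)² (D(n) = (n - 3)² = (-3 + n)²)
S = 614557 (S = -2 + 5079*(-3 + 14)² = -2 + 5079*11² = -2 + 5079*121 = -2 + 614559 = 614557)
√((a*Y)*(-79) + S) = √(-119*(-128)*(-79) + 614557) = √(15232*(-79) + 614557) = √(-1203328 + 614557) = √(-588771) = 3*I*√65419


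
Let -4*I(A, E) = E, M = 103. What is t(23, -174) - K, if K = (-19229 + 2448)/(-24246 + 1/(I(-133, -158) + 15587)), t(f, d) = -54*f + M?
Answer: -863613365397/757760236 ≈ -1139.7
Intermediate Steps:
I(A, E) = -E/4
t(f, d) = 103 - 54*f (t(f, d) = -54*f + 103 = 103 - 54*f)
K = 524456593/757760236 (K = (-19229 + 2448)/(-24246 + 1/(-¼*(-158) + 15587)) = -16781/(-24246 + 1/(79/2 + 15587)) = -16781/(-24246 + 1/(31253/2)) = -16781/(-24246 + 2/31253) = -16781/(-757760236/31253) = -16781*(-31253/757760236) = 524456593/757760236 ≈ 0.69211)
t(23, -174) - K = (103 - 54*23) - 1*524456593/757760236 = (103 - 1242) - 524456593/757760236 = -1139 - 524456593/757760236 = -863613365397/757760236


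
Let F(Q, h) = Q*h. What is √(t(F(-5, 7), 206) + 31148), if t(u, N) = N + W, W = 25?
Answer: √31379 ≈ 177.14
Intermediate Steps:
t(u, N) = 25 + N (t(u, N) = N + 25 = 25 + N)
√(t(F(-5, 7), 206) + 31148) = √((25 + 206) + 31148) = √(231 + 31148) = √31379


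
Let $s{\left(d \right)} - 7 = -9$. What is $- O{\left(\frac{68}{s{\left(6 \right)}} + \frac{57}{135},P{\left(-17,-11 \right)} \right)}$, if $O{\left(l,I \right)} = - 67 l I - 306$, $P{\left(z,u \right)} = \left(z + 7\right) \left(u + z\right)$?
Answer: $- \frac{5666518}{9} \approx -6.2961 \cdot 10^{5}$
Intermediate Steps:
$s{\left(d \right)} = -2$ ($s{\left(d \right)} = 7 - 9 = -2$)
$P{\left(z,u \right)} = \left(7 + z\right) \left(u + z\right)$
$O{\left(l,I \right)} = -306 - 67 I l$ ($O{\left(l,I \right)} = - 67 I l - 306 = -306 - 67 I l$)
$- O{\left(\frac{68}{s{\left(6 \right)}} + \frac{57}{135},P{\left(-17,-11 \right)} \right)} = - (-306 - 67 \left(\left(-17\right)^{2} + 7 \left(-11\right) + 7 \left(-17\right) - -187\right) \left(\frac{68}{-2} + \frac{57}{135}\right)) = - (-306 - 67 \left(289 - 77 - 119 + 187\right) \left(68 \left(- \frac{1}{2}\right) + 57 \cdot \frac{1}{135}\right)) = - (-306 - 18760 \left(-34 + \frac{19}{45}\right)) = - (-306 - 18760 \left(- \frac{1511}{45}\right)) = - (-306 + \frac{5669272}{9}) = \left(-1\right) \frac{5666518}{9} = - \frac{5666518}{9}$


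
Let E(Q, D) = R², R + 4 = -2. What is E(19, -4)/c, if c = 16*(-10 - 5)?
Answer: -3/20 ≈ -0.15000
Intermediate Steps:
R = -6 (R = -4 - 2 = -6)
E(Q, D) = 36 (E(Q, D) = (-6)² = 36)
c = -240 (c = 16*(-15) = -240)
E(19, -4)/c = 36/(-240) = 36*(-1/240) = -3/20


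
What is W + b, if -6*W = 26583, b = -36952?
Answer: -82765/2 ≈ -41383.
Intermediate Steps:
W = -8861/2 (W = -1/6*26583 = -8861/2 ≈ -4430.5)
W + b = -8861/2 - 36952 = -82765/2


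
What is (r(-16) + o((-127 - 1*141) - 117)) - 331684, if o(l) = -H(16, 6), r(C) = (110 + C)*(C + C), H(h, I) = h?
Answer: -334708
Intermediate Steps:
r(C) = 2*C*(110 + C) (r(C) = (110 + C)*(2*C) = 2*C*(110 + C))
o(l) = -16 (o(l) = -1*16 = -16)
(r(-16) + o((-127 - 1*141) - 117)) - 331684 = (2*(-16)*(110 - 16) - 16) - 331684 = (2*(-16)*94 - 16) - 331684 = (-3008 - 16) - 331684 = -3024 - 331684 = -334708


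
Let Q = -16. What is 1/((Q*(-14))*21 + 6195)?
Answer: 1/10899 ≈ 9.1752e-5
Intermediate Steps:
1/((Q*(-14))*21 + 6195) = 1/(-16*(-14)*21 + 6195) = 1/(224*21 + 6195) = 1/(4704 + 6195) = 1/10899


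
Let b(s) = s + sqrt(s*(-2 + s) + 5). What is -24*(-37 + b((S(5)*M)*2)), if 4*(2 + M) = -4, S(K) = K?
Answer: 1608 - 24*sqrt(965) ≈ 862.45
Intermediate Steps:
M = -3 (M = -2 + (1/4)*(-4) = -2 - 1 = -3)
b(s) = s + sqrt(5 + s*(-2 + s))
-24*(-37 + b((S(5)*M)*2)) = -24*(-37 + ((5*(-3))*2 + sqrt(5 + ((5*(-3))*2)**2 - 2*5*(-3)*2))) = -24*(-37 + (-15*2 + sqrt(5 + (-15*2)**2 - (-30)*2))) = -24*(-37 + (-30 + sqrt(5 + (-30)**2 - 2*(-30)))) = -24*(-37 + (-30 + sqrt(5 + 900 + 60))) = -24*(-37 + (-30 + sqrt(965))) = -24*(-67 + sqrt(965)) = 1608 - 24*sqrt(965)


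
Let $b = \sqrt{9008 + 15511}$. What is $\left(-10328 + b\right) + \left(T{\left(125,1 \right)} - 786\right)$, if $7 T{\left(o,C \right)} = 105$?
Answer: $-11099 + \sqrt{24519} \approx -10942.0$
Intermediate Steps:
$b = \sqrt{24519} \approx 156.59$
$T{\left(o,C \right)} = 15$ ($T{\left(o,C \right)} = \frac{1}{7} \cdot 105 = 15$)
$\left(-10328 + b\right) + \left(T{\left(125,1 \right)} - 786\right) = \left(-10328 + \sqrt{24519}\right) + \left(15 - 786\right) = \left(-10328 + \sqrt{24519}\right) - 771 = -11099 + \sqrt{24519}$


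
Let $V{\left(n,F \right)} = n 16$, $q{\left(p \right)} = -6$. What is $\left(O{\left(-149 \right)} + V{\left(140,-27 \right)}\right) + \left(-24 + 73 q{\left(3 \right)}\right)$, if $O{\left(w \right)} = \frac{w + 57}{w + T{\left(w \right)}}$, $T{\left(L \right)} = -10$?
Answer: $\frac{282794}{159} \approx 1778.6$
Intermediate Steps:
$V{\left(n,F \right)} = 16 n$
$O{\left(w \right)} = \frac{57 + w}{-10 + w}$ ($O{\left(w \right)} = \frac{w + 57}{w - 10} = \frac{57 + w}{-10 + w}$)
$\left(O{\left(-149 \right)} + V{\left(140,-27 \right)}\right) + \left(-24 + 73 q{\left(3 \right)}\right) = \left(\frac{57 - 149}{-10 - 149} + 16 \cdot 140\right) + \left(-24 + 73 \left(-6\right)\right) = \left(\frac{1}{-159} \left(-92\right) + 2240\right) - 462 = \left(\left(- \frac{1}{159}\right) \left(-92\right) + 2240\right) - 462 = \left(\frac{92}{159} + 2240\right) - 462 = \frac{356252}{159} - 462 = \frac{282794}{159}$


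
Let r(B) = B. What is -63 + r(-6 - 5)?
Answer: -74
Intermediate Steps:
-63 + r(-6 - 5) = -63 + (-6 - 5) = -63 - 11 = -74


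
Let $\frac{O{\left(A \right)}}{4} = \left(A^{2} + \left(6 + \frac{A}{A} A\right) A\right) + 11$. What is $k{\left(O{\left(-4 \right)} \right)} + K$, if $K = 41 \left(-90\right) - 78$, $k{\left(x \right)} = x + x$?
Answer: $-3616$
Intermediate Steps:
$O{\left(A \right)} = 44 + 4 A^{2} + 4 A \left(6 + A\right)$ ($O{\left(A \right)} = 4 \left(\left(A^{2} + \left(6 + \frac{A}{A} A\right) A\right) + 11\right) = 4 \left(\left(A^{2} + \left(6 + 1 A\right) A\right) + 11\right) = 4 \left(\left(A^{2} + \left(6 + A\right) A\right) + 11\right) = 4 \left(\left(A^{2} + A \left(6 + A\right)\right) + 11\right) = 4 \left(11 + A^{2} + A \left(6 + A\right)\right) = 44 + 4 A^{2} + 4 A \left(6 + A\right)$)
$k{\left(x \right)} = 2 x$
$K = -3768$ ($K = -3690 - 78 = -3768$)
$k{\left(O{\left(-4 \right)} \right)} + K = 2 \left(44 + 8 \left(-4\right)^{2} + 24 \left(-4\right)\right) - 3768 = 2 \left(44 + 8 \cdot 16 - 96\right) - 3768 = 2 \left(44 + 128 - 96\right) - 3768 = 2 \cdot 76 - 3768 = 152 - 3768 = -3616$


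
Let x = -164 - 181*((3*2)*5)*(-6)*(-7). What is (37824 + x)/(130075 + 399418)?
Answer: -190400/529493 ≈ -0.35959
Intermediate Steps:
x = -228224 (x = -164 - 181*(6*5)*(-6)*(-7) = -164 - 181*30*(-6)*(-7) = -164 - (-32580)*(-7) = -164 - 181*1260 = -164 - 228060 = -228224)
(37824 + x)/(130075 + 399418) = (37824 - 228224)/(130075 + 399418) = -190400/529493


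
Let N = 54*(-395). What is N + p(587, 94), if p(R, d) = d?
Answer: -21236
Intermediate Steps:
N = -21330
N + p(587, 94) = -21330 + 94 = -21236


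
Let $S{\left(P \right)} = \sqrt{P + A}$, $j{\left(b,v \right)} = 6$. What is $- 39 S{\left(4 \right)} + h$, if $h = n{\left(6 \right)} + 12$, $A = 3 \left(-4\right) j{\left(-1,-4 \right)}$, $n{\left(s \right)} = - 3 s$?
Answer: $-6 - 78 i \sqrt{17} \approx -6.0 - 321.6 i$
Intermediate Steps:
$A = -72$ ($A = 3 \left(-4\right) 6 = \left(-12\right) 6 = -72$)
$h = -6$ ($h = \left(-3\right) 6 + 12 = -18 + 12 = -6$)
$S{\left(P \right)} = \sqrt{-72 + P}$ ($S{\left(P \right)} = \sqrt{P - 72} = \sqrt{-72 + P}$)
$- 39 S{\left(4 \right)} + h = - 39 \sqrt{-72 + 4} - 6 = - 39 \sqrt{-68} - 6 = - 39 \cdot 2 i \sqrt{17} - 6 = - 78 i \sqrt{17} - 6 = -6 - 78 i \sqrt{17}$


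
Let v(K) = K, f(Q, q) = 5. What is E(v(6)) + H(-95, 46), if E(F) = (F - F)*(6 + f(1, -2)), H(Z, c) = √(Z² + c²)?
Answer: √11141 ≈ 105.55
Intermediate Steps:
E(F) = 0 (E(F) = (F - F)*(6 + 5) = 0*11 = 0)
E(v(6)) + H(-95, 46) = 0 + √((-95)² + 46²) = 0 + √(9025 + 2116) = 0 + √11141 = √11141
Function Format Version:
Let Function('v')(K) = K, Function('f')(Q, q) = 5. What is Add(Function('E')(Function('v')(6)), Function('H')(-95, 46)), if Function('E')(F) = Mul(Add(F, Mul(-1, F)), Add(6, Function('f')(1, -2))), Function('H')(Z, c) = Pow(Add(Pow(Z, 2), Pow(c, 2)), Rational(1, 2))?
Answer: Pow(11141, Rational(1, 2)) ≈ 105.55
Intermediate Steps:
Function('E')(F) = 0 (Function('E')(F) = Mul(Add(F, Mul(-1, F)), Add(6, 5)) = Mul(0, 11) = 0)
Add(Function('E')(Function('v')(6)), Function('H')(-95, 46)) = Add(0, Pow(Add(Pow(-95, 2), Pow(46, 2)), Rational(1, 2))) = Add(0, Pow(Add(9025, 2116), Rational(1, 2))) = Add(0, Pow(11141, Rational(1, 2))) = Pow(11141, Rational(1, 2))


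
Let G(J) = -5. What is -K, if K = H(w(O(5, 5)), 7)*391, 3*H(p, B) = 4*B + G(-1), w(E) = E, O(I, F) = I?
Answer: -8993/3 ≈ -2997.7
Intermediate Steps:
H(p, B) = -5/3 + 4*B/3 (H(p, B) = (4*B - 5)/3 = (-5 + 4*B)/3 = -5/3 + 4*B/3)
K = 8993/3 (K = (-5/3 + (4/3)*7)*391 = (-5/3 + 28/3)*391 = (23/3)*391 = 8993/3 ≈ 2997.7)
-K = -1*8993/3 = -8993/3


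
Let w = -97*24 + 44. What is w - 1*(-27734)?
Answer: 25450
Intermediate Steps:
w = -2284 (w = -2328 + 44 = -2284)
w - 1*(-27734) = -2284 - 1*(-27734) = -2284 + 27734 = 25450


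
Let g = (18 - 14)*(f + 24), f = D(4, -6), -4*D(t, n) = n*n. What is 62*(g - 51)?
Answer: 558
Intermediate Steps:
D(t, n) = -n**2/4 (D(t, n) = -n*n/4 = -n**2/4)
f = -9 (f = -1/4*(-6)**2 = -1/4*36 = -9)
g = 60 (g = (18 - 14)*(-9 + 24) = 4*15 = 60)
62*(g - 51) = 62*(60 - 51) = 62*9 = 558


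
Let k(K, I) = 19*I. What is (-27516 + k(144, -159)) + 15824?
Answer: -14713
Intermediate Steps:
(-27516 + k(144, -159)) + 15824 = (-27516 + 19*(-159)) + 15824 = (-27516 - 3021) + 15824 = -30537 + 15824 = -14713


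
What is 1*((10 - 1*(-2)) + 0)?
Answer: 12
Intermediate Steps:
1*((10 - 1*(-2)) + 0) = 1*((10 + 2) + 0) = 1*(12 + 0) = 1*12 = 12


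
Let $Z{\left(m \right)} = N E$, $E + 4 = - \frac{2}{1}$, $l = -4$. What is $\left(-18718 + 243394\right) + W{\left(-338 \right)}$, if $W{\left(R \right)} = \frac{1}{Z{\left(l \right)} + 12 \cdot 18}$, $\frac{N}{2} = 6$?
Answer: $\frac{32353345}{144} \approx 2.2468 \cdot 10^{5}$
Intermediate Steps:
$N = 12$ ($N = 2 \cdot 6 = 12$)
$E = -6$ ($E = -4 - \frac{2}{1} = -4 - 2 = -6$)
$Z{\left(m \right)} = -72$ ($Z{\left(m \right)} = 12 \left(-6\right) = -72$)
$W{\left(R \right)} = \frac{1}{144}$ ($W{\left(R \right)} = \frac{1}{-72 + 12 \cdot 18} = \frac{1}{-72 + 216} = \frac{1}{144}$)
$\left(-18718 + 243394\right) + W{\left(-338 \right)} = \left(-18718 + 243394\right) + \frac{1}{144} = 224676 + \frac{1}{144} = \frac{32353345}{144}$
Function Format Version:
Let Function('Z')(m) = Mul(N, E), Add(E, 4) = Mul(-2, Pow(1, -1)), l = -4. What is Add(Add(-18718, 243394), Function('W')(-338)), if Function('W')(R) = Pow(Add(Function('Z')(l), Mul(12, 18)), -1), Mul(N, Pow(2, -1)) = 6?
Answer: Rational(32353345, 144) ≈ 2.2468e+5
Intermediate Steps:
N = 12 (N = Mul(2, 6) = 12)
E = -6 (E = Add(-4, Mul(-2, Pow(1, -1))) = Add(-4, Mul(-2, 1)) = Add(-4, -2) = -6)
Function('Z')(m) = -72 (Function('Z')(m) = Mul(12, -6) = -72)
Function('W')(R) = Rational(1, 144) (Function('W')(R) = Pow(Add(-72, Mul(12, 18)), -1) = Pow(Add(-72, 216), -1) = Pow(144, -1) = Rational(1, 144))
Add(Add(-18718, 243394), Function('W')(-338)) = Add(Add(-18718, 243394), Rational(1, 144)) = Add(224676, Rational(1, 144)) = Rational(32353345, 144)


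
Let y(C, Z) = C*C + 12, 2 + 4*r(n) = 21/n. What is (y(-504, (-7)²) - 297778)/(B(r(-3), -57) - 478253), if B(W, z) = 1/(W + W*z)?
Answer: 5512500/60259877 ≈ 0.091479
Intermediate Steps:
r(n) = -½ + 21/(4*n) (r(n) = -½ + (21/n)/4 = -½ + 21/(4*n))
y(C, Z) = 12 + C² (y(C, Z) = C² + 12 = 12 + C²)
(y(-504, (-7)²) - 297778)/(B(r(-3), -57) - 478253) = ((12 + (-504)²) - 297778)/(1/((((¼)*(21 - 2*(-3))/(-3)))*(1 - 57)) - 478253) = ((12 + 254016) - 297778)/(1/(((¼)*(-⅓)*(21 + 6))*(-56)) - 478253) = (254028 - 297778)/(-1/56/((¼)*(-⅓)*27) - 478253) = -43750/(-1/56/(-9/4) - 478253) = -43750/(-4/9*(-1/56) - 478253) = -43750/(1/126 - 478253) = -43750/(-60259877/126) = -43750*(-126/60259877) = 5512500/60259877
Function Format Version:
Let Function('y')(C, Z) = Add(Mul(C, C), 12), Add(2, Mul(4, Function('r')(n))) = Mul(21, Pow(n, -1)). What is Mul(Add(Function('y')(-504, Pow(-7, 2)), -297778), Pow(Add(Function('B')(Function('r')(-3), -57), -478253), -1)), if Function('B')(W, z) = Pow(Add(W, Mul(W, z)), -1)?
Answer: Rational(5512500, 60259877) ≈ 0.091479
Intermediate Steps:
Function('r')(n) = Add(Rational(-1, 2), Mul(Rational(21, 4), Pow(n, -1))) (Function('r')(n) = Add(Rational(-1, 2), Mul(Rational(1, 4), Mul(21, Pow(n, -1)))) = Add(Rational(-1, 2), Mul(Rational(21, 4), Pow(n, -1))))
Function('y')(C, Z) = Add(12, Pow(C, 2)) (Function('y')(C, Z) = Add(Pow(C, 2), 12) = Add(12, Pow(C, 2)))
Mul(Add(Function('y')(-504, Pow(-7, 2)), -297778), Pow(Add(Function('B')(Function('r')(-3), -57), -478253), -1)) = Mul(Add(Add(12, Pow(-504, 2)), -297778), Pow(Add(Mul(Pow(Mul(Rational(1, 4), Pow(-3, -1), Add(21, Mul(-2, -3))), -1), Pow(Add(1, -57), -1)), -478253), -1)) = Mul(Add(Add(12, 254016), -297778), Pow(Add(Mul(Pow(Mul(Rational(1, 4), Rational(-1, 3), Add(21, 6)), -1), Pow(-56, -1)), -478253), -1)) = Mul(Add(254028, -297778), Pow(Add(Mul(Pow(Mul(Rational(1, 4), Rational(-1, 3), 27), -1), Rational(-1, 56)), -478253), -1)) = Mul(-43750, Pow(Add(Mul(Pow(Rational(-9, 4), -1), Rational(-1, 56)), -478253), -1)) = Mul(-43750, Pow(Add(Mul(Rational(-4, 9), Rational(-1, 56)), -478253), -1)) = Mul(-43750, Pow(Add(Rational(1, 126), -478253), -1)) = Mul(-43750, Pow(Rational(-60259877, 126), -1)) = Mul(-43750, Rational(-126, 60259877)) = Rational(5512500, 60259877)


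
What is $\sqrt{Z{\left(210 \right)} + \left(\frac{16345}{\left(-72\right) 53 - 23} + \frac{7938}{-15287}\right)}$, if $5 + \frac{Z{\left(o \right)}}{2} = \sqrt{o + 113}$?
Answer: $\frac{\sqrt{-50893652099808111 + 6888279345249698 \sqrt{323}}}{58686793} \approx 4.6008$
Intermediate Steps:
$Z{\left(o \right)} = -10 + 2 \sqrt{113 + o}$ ($Z{\left(o \right)} = -10 + 2 \sqrt{o + 113} = -10 + 2 \sqrt{113 + o}$)
$\sqrt{Z{\left(210 \right)} + \left(\frac{16345}{\left(-72\right) 53 - 23} + \frac{7938}{-15287}\right)} = \sqrt{\left(-10 + 2 \sqrt{113 + 210}\right) + \left(\frac{16345}{\left(-72\right) 53 - 23} + \frac{7938}{-15287}\right)} = \sqrt{\left(-10 + 2 \sqrt{323}\right) + \left(\frac{16345}{-3816 - 23} + 7938 \left(- \frac{1}{15287}\right)\right)} = \sqrt{\left(-10 + 2 \sqrt{323}\right) + \left(\frac{16345}{-3839} - \frac{7938}{15287}\right)} = \sqrt{\left(-10 + 2 \sqrt{323}\right) + \left(16345 \left(- \frac{1}{3839}\right) - \frac{7938}{15287}\right)} = \sqrt{\left(-10 + 2 \sqrt{323}\right) - \frac{280339997}{58686793}} = \sqrt{- \frac{867207927}{58686793} + 2 \sqrt{323}}$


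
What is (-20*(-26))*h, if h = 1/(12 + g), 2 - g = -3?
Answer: 520/17 ≈ 30.588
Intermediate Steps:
g = 5 (g = 2 - 1*(-3) = 2 + 3 = 5)
h = 1/17 (h = 1/(12 + 5) = 1/17 ≈ 0.058824)
(-20*(-26))*h = -20*(-26)*(1/17) = 520*(1/17) = 520/17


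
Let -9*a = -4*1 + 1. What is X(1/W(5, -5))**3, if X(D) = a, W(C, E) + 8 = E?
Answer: 1/27 ≈ 0.037037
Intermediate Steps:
W(C, E) = -8 + E
a = 1/3 (a = -(-4*1 + 1)/9 = -(-4 + 1)/9 = -1/9*(-3) = 1/3 ≈ 0.33333)
X(D) = 1/3
X(1/W(5, -5))**3 = (1/3)**3 = 1/27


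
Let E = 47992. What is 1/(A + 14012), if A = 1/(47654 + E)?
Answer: 95646/1340191753 ≈ 7.1367e-5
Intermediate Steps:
A = 1/95646 (A = 1/(47654 + 47992) = 1/95646 ≈ 1.0455e-5)
1/(A + 14012) = 1/(1/95646 + 14012) = 1/(1340191753/95646) = 95646/1340191753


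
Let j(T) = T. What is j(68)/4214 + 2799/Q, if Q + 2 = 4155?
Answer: 6038695/8750371 ≈ 0.69011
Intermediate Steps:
Q = 4153 (Q = -2 + 4155 = 4153)
j(68)/4214 + 2799/Q = 68/4214 + 2799/4153 = 68*(1/4214) + 2799*(1/4153) = 34/2107 + 2799/4153 = 6038695/8750371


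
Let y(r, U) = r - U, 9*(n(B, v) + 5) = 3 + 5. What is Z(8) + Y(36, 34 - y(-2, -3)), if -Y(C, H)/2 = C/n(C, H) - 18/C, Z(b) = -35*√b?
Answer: 685/37 - 70*√2 ≈ -80.481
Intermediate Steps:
n(B, v) = -37/9 (n(B, v) = -5 + (3 + 5)/9 = -5 + (⅑)*8 = -5 + 8/9 = -37/9)
Y(C, H) = 36/C + 18*C/37 (Y(C, H) = -2*(C/(-37/9) - 18/C) = -2*(C*(-9/37) - 18/C) = -2*(-9*C/37 - 18/C) = -2*(-18/C - 9*C/37) = 36/C + 18*C/37)
Z(8) + Y(36, 34 - y(-2, -3)) = -70*√2 + (36/36 + (18/37)*36) = -70*√2 + (36*(1/36) + 648/37) = -70*√2 + (1 + 648/37) = -70*√2 + 685/37 = 685/37 - 70*√2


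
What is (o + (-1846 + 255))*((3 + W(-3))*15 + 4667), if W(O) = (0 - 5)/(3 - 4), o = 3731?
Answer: 10244180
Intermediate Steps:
W(O) = 5 (W(O) = -5/(-1) = -5*(-1) = 5)
(o + (-1846 + 255))*((3 + W(-3))*15 + 4667) = (3731 + (-1846 + 255))*((3 + 5)*15 + 4667) = (3731 - 1591)*(8*15 + 4667) = 2140*(120 + 4667) = 2140*4787 = 10244180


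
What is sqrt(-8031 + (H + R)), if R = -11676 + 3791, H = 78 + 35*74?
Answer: 24*I*sqrt(23) ≈ 115.1*I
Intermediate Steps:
H = 2668 (H = 78 + 2590 = 2668)
R = -7885
sqrt(-8031 + (H + R)) = sqrt(-8031 + (2668 - 7885)) = sqrt(-8031 - 5217) = sqrt(-13248) = 24*I*sqrt(23)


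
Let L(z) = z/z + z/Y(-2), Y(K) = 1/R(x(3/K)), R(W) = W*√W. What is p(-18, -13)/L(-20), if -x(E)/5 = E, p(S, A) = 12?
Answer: -12/168749 - 900*√30/168749 ≈ -0.029283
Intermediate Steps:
x(E) = -5*E
R(W) = W^(3/2)
Y(K) = √15/(225*(-1/K)^(3/2)) (Y(K) = 1/((-15/K)^(3/2)) = 1/(15*√15*(-1/K)^(3/2)) = √15/(225*(-1/K)^(3/2)))
L(z) = 1 + 15*z*√30/4 (L(z) = z/z + z/((√15/(225*(-1/(-2))^(3/2)))) = 1 + z/((√15/(225*(-1*(-½))^(3/2)))) = 1 + z/((√15/(225*2^(-3/2)))) = 1 + z/((√15*(2*√2)/225)) = 1 + z/((2*√30/225)) = 1 + z*(15*√30/4) = 1 + 15*z*√30/4)
p(-18, -13)/L(-20) = 12/(1 + (15/4)*(-20)*√30) = 12/(1 - 75*√30)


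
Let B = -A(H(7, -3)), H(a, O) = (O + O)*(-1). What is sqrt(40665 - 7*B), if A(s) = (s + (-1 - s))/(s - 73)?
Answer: sqrt(182545654)/67 ≈ 201.66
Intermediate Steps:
H(a, O) = -2*O (H(a, O) = (2*O)*(-1) = -2*O)
A(s) = -1/(-73 + s)
B = -1/67 (B = -(-1)/(-73 - 2*(-3)) = -(-1)/(-73 + 6) = -(-1)/(-67) = -(-1)*(-1)/67 = -1*1/67 = -1/67 ≈ -0.014925)
sqrt(40665 - 7*B) = sqrt(40665 - 7*(-1/67)) = sqrt(40665 + 7/67) = sqrt(2724562/67) = sqrt(182545654)/67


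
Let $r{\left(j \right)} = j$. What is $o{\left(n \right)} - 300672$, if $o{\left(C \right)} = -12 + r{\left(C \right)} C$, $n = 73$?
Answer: $-295355$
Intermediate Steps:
$o{\left(C \right)} = -12 + C^{2}$ ($o{\left(C \right)} = -12 + C C = -12 + C^{2}$)
$o{\left(n \right)} - 300672 = \left(-12 + 73^{2}\right) - 300672 = \left(-12 + 5329\right) - 300672 = 5317 - 300672 = -295355$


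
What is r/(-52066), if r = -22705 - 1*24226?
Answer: 46931/52066 ≈ 0.90137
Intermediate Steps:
r = -46931 (r = -22705 - 24226 = -46931)
r/(-52066) = -46931/(-52066) = -46931*(-1/52066) = 46931/52066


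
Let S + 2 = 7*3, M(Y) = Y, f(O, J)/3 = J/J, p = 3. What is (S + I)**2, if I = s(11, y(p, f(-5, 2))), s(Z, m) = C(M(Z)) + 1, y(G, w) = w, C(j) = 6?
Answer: 676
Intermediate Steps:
f(O, J) = 3 (f(O, J) = 3*(J/J) = 3*1 = 3)
S = 19 (S = -2 + 7*3 = -2 + 21 = 19)
s(Z, m) = 7 (s(Z, m) = 6 + 1 = 7)
I = 7
(S + I)**2 = (19 + 7)**2 = 26**2 = 676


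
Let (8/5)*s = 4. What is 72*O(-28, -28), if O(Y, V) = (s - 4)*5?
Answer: -540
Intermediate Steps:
s = 5/2 (s = (5/8)*4 = 5/2 ≈ 2.5000)
O(Y, V) = -15/2 (O(Y, V) = (5/2 - 4)*5 = -3/2*5 = -15/2)
72*O(-28, -28) = 72*(-15/2) = -540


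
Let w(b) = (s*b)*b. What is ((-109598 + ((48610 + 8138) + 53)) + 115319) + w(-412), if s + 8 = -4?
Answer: -1974406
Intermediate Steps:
s = -12 (s = -8 - 4 = -12)
w(b) = -12*b**2 (w(b) = (-12*b)*b = -12*b**2)
((-109598 + ((48610 + 8138) + 53)) + 115319) + w(-412) = ((-109598 + ((48610 + 8138) + 53)) + 115319) - 12*(-412)**2 = ((-109598 + (56748 + 53)) + 115319) - 12*169744 = ((-109598 + 56801) + 115319) - 2036928 = (-52797 + 115319) - 2036928 = 62522 - 2036928 = -1974406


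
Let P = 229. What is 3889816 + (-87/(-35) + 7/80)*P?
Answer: 2178626949/560 ≈ 3.8904e+6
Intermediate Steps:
3889816 + (-87/(-35) + 7/80)*P = 3889816 + (-87/(-35) + 7/80)*229 = 3889816 + (-87*(-1/35) + 7*(1/80))*229 = 3889816 + (87/35 + 7/80)*229 = 3889816 + (1441/560)*229 = 3889816 + 329989/560 = 2178626949/560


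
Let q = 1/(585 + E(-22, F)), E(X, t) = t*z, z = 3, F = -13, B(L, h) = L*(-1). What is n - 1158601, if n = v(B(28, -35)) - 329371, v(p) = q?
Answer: -812432711/546 ≈ -1.4880e+6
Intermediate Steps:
B(L, h) = -L
E(X, t) = 3*t (E(X, t) = t*3 = 3*t)
q = 1/546 (q = 1/(585 + 3*(-13)) = 1/(585 - 39) = 1/546 ≈ 0.0018315)
v(p) = 1/546
n = -179836565/546 (n = 1/546 - 329371 = -179836565/546 ≈ -3.2937e+5)
n - 1158601 = -179836565/546 - 1158601 = -812432711/546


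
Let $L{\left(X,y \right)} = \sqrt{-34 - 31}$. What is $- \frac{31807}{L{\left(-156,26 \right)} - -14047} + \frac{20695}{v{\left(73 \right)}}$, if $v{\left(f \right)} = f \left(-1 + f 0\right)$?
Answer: $\frac{- 20695 \sqrt{65} + 293024576 i}{73 \left(\sqrt{65} - 14047 i\right)} \approx -285.76 + 0.0012996 i$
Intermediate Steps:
$L{\left(X,y \right)} = i \sqrt{65}$ ($L{\left(X,y \right)} = \sqrt{-65} = i \sqrt{65}$)
$v{\left(f \right)} = - f$ ($v{\left(f \right)} = f \left(-1 + 0\right) = f \left(-1\right) = - f$)
$- \frac{31807}{L{\left(-156,26 \right)} - -14047} + \frac{20695}{v{\left(73 \right)}} = - \frac{31807}{i \sqrt{65} - -14047} + \frac{20695}{\left(-1\right) 73} = - \frac{31807}{i \sqrt{65} + 14047} + \frac{20695}{-73} = - \frac{31807}{14047 + i \sqrt{65}} + 20695 \left(- \frac{1}{73}\right) = - \frac{31807}{14047 + i \sqrt{65}} - \frac{20695}{73} = - \frac{20695}{73} - \frac{31807}{14047 + i \sqrt{65}}$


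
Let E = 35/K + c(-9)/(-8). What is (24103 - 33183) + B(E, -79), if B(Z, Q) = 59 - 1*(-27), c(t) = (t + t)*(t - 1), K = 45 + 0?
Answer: -8994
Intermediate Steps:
K = 45
c(t) = 2*t*(-1 + t) (c(t) = (2*t)*(-1 + t) = 2*t*(-1 + t))
E = -391/18 (E = 35/45 + (2*(-9)*(-1 - 9))/(-8) = 35*(1/45) + (2*(-9)*(-10))*(-⅛) = 7/9 + 180*(-⅛) = 7/9 - 45/2 = -391/18 ≈ -21.722)
B(Z, Q) = 86 (B(Z, Q) = 59 + 27 = 86)
(24103 - 33183) + B(E, -79) = (24103 - 33183) + 86 = -9080 + 86 = -8994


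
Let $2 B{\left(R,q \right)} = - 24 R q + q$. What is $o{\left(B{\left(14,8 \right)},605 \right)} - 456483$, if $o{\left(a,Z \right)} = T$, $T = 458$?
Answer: $-456025$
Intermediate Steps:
$B{\left(R,q \right)} = \frac{q}{2} - 12 R q$ ($B{\left(R,q \right)} = \frac{- 24 R q + q}{2} = \frac{q - 24 R q}{2} = \frac{q}{2} - 12 R q$)
$o{\left(a,Z \right)} = 458$
$o{\left(B{\left(14,8 \right)},605 \right)} - 456483 = 458 - 456483 = -456025$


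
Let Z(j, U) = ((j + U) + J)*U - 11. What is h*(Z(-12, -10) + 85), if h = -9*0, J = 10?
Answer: 0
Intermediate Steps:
h = 0
Z(j, U) = -11 + U*(10 + U + j) (Z(j, U) = ((j + U) + 10)*U - 11 = ((U + j) + 10)*U - 11 = (10 + U + j)*U - 11 = U*(10 + U + j) - 11 = -11 + U*(10 + U + j))
h*(Z(-12, -10) + 85) = 0*((-11 + (-10)**2 + 10*(-10) - 10*(-12)) + 85) = 0*((-11 + 100 - 100 + 120) + 85) = 0*(109 + 85) = 0*194 = 0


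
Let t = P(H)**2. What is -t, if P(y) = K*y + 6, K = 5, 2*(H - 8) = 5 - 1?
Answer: -3136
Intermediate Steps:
H = 10 (H = 8 + (5 - 1)/2 = 8 + (1/2)*4 = 8 + 2 = 10)
P(y) = 6 + 5*y (P(y) = 5*y + 6 = 6 + 5*y)
t = 3136 (t = (6 + 5*10)**2 = (6 + 50)**2 = 56**2 = 3136)
-t = -1*3136 = -3136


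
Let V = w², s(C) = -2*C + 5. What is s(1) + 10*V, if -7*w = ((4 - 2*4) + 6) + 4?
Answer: 507/49 ≈ 10.347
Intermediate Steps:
w = -6/7 (w = -(((4 - 2*4) + 6) + 4)/7 = -(((4 - 8) + 6) + 4)/7 = -((-4 + 6) + 4)/7 = -(2 + 4)/7 = -⅐*6 = -6/7 ≈ -0.85714)
s(C) = 5 - 2*C
V = 36/49 (V = (-6/7)² = 36/49 ≈ 0.73469)
s(1) + 10*V = (5 - 2*1) + 10*(36/49) = (5 - 2) + 360/49 = 3 + 360/49 = 507/49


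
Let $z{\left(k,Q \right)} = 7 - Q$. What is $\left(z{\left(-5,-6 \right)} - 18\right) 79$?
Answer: $-395$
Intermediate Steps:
$\left(z{\left(-5,-6 \right)} - 18\right) 79 = \left(\left(7 - -6\right) - 18\right) 79 = \left(\left(7 + 6\right) - 18\right) 79 = \left(13 - 18\right) 79 = \left(-5\right) 79 = -395$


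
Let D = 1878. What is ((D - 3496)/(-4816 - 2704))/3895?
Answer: 809/14645200 ≈ 5.5240e-5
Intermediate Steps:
((D - 3496)/(-4816 - 2704))/3895 = ((1878 - 3496)/(-4816 - 2704))/3895 = -1618/(-7520)*(1/3895) = -1618*(-1/7520)*(1/3895) = (809/3760)*(1/3895) = 809/14645200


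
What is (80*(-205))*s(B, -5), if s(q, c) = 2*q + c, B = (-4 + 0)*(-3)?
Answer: -311600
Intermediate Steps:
B = 12 (B = -4*(-3) = 12)
s(q, c) = c + 2*q
(80*(-205))*s(B, -5) = (80*(-205))*(-5 + 2*12) = -16400*(-5 + 24) = -16400*19 = -311600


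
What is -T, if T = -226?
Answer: 226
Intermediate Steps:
-T = -1*(-226) = 226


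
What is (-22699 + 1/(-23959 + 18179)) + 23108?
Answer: 2364019/5780 ≈ 409.00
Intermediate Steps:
(-22699 + 1/(-23959 + 18179)) + 23108 = (-22699 + 1/(-5780)) + 23108 = (-22699 - 1/5780) + 23108 = -131200221/5780 + 23108 = 2364019/5780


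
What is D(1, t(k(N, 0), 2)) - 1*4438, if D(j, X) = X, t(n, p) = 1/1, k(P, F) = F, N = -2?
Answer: -4437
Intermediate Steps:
t(n, p) = 1
D(1, t(k(N, 0), 2)) - 1*4438 = 1 - 1*4438 = 1 - 4438 = -4437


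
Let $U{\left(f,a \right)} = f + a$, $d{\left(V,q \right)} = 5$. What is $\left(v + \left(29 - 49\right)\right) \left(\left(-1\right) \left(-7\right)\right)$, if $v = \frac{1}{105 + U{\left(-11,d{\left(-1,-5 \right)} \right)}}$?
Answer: $- \frac{13853}{99} \approx -139.93$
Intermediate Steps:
$U{\left(f,a \right)} = a + f$
$v = \frac{1}{99}$ ($v = \frac{1}{105 + \left(5 - 11\right)} = \frac{1}{105 - 6} = \frac{1}{99} \approx 0.010101$)
$\left(v + \left(29 - 49\right)\right) \left(\left(-1\right) \left(-7\right)\right) = \left(\frac{1}{99} + \left(29 - 49\right)\right) \left(\left(-1\right) \left(-7\right)\right) = \left(\frac{1}{99} + \left(29 - 49\right)\right) 7 = \left(\frac{1}{99} - 20\right) 7 = \left(- \frac{1979}{99}\right) 7 = - \frac{13853}{99}$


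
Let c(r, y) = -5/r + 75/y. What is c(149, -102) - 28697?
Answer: -145382897/5066 ≈ -28698.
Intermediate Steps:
c(149, -102) - 28697 = (-5/149 + 75/(-102)) - 28697 = (-5*1/149 + 75*(-1/102)) - 28697 = (-5/149 - 25/34) - 28697 = -3895/5066 - 28697 = -145382897/5066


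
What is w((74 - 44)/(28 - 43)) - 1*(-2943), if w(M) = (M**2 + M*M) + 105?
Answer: 3056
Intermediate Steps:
w(M) = 105 + 2*M**2 (w(M) = (M**2 + M**2) + 105 = 2*M**2 + 105 = 105 + 2*M**2)
w((74 - 44)/(28 - 43)) - 1*(-2943) = (105 + 2*((74 - 44)/(28 - 43))**2) - 1*(-2943) = (105 + 2*(30/(-15))**2) + 2943 = (105 + 2*(30*(-1/15))**2) + 2943 = (105 + 2*(-2)**2) + 2943 = (105 + 2*4) + 2943 = (105 + 8) + 2943 = 113 + 2943 = 3056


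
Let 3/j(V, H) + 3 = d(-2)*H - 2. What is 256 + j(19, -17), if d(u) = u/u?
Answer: 5629/22 ≈ 255.86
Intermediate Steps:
d(u) = 1
j(V, H) = 3/(-5 + H) (j(V, H) = 3/(-3 + (1*H - 2)) = 3/(-3 + (H - 2)) = 3/(-3 + (-2 + H)) = 3/(-5 + H))
256 + j(19, -17) = 256 + 3/(-5 - 17) = 256 + 3/(-22) = 256 + 3*(-1/22) = 256 - 3/22 = 5629/22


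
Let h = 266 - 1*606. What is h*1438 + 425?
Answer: -488495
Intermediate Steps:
h = -340 (h = 266 - 606 = -340)
h*1438 + 425 = -340*1438 + 425 = -488920 + 425 = -488495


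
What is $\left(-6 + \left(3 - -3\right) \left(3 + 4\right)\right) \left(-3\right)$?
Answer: $-108$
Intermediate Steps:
$\left(-6 + \left(3 - -3\right) \left(3 + 4\right)\right) \left(-3\right) = \left(-6 + \left(3 + 3\right) 7\right) \left(-3\right) = \left(-6 + 6 \cdot 7\right) \left(-3\right) = \left(-6 + 42\right) \left(-3\right) = 36 \left(-3\right) = -108$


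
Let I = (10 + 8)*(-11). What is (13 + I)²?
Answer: 34225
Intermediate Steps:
I = -198 (I = 18*(-11) = -198)
(13 + I)² = (13 - 198)² = (-185)² = 34225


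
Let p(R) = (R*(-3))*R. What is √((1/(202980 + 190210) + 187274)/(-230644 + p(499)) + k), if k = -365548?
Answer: I*√54014916785179080268877884930/384401023930 ≈ 604.61*I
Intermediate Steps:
p(R) = -3*R² (p(R) = (-3*R)*R = -3*R²)
√((1/(202980 + 190210) + 187274)/(-230644 + p(499)) + k) = √((1/(202980 + 190210) + 187274)/(-230644 - 3*499²) - 365548) = √((1/393190 + 187274)/(-230644 - 3*249001) - 365548) = √((1/393190 + 187274)/(-230644 - 747003) - 365548) = √((73634264061/393190)/(-977647) - 365548) = √((73634264061/393190)*(-1/977647) - 365548) = √(-73634264061/384401023930 - 365548) = √(-140517099129827701/384401023930) = I*√54014916785179080268877884930/384401023930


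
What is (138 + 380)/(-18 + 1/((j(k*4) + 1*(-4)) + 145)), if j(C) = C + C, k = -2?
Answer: -64750/2249 ≈ -28.791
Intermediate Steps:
j(C) = 2*C
(138 + 380)/(-18 + 1/((j(k*4) + 1*(-4)) + 145)) = (138 + 380)/(-18 + 1/((2*(-2*4) + 1*(-4)) + 145)) = 518/(-18 + 1/((2*(-8) - 4) + 145)) = 518/(-18 + 1/((-16 - 4) + 145)) = 518/(-18 + 1/(-20 + 145)) = 518/(-18 + 1/125) = 518/(-2249/125) = 518*(-125/2249) = -64750/2249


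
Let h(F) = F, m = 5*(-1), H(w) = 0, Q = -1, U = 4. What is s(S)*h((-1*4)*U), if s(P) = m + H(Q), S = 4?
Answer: 80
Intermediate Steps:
m = -5
s(P) = -5 (s(P) = -5 + 0 = -5)
s(S)*h((-1*4)*U) = -5*(-1*4)*4 = -(-20)*4 = -5*(-16) = 80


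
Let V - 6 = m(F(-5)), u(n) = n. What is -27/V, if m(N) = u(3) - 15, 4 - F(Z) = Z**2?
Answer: 9/2 ≈ 4.5000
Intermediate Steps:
F(Z) = 4 - Z**2
m(N) = -12 (m(N) = 3 - 15 = -12)
V = -6 (V = 6 - 12 = -6)
-27/V = -27/(-6) = -27*(-1/6) = 9/2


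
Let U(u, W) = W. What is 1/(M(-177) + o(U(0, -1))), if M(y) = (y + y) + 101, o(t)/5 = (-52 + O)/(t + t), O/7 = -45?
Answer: 2/1329 ≈ 0.0015049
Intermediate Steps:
O = -315 (O = 7*(-45) = -315)
o(t) = -1835/(2*t) (o(t) = 5*((-52 - 315)/(t + t)) = 5*(-367*1/(2*t)) = 5*(-367/(2*t)) = -1835/(2*t))
M(y) = 101 + 2*y (M(y) = 2*y + 101 = 101 + 2*y)
1/(M(-177) + o(U(0, -1))) = 1/((101 + 2*(-177)) - 1835/2/(-1)) = 1/((101 - 354) - 1835/2*(-1)) = 1/(-253 + 1835/2) = 1/(1329/2) = 2/1329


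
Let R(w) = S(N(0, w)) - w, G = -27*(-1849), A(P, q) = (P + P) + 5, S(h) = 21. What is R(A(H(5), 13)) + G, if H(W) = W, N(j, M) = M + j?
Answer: 49929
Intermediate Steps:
A(P, q) = 5 + 2*P (A(P, q) = 2*P + 5 = 5 + 2*P)
G = 49923
R(w) = 21 - w
R(A(H(5), 13)) + G = (21 - (5 + 2*5)) + 49923 = (21 - (5 + 10)) + 49923 = (21 - 1*15) + 49923 = (21 - 15) + 49923 = 6 + 49923 = 49929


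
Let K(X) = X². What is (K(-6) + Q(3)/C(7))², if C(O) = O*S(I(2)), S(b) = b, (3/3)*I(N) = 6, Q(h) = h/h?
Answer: 2289169/1764 ≈ 1297.7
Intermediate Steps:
Q(h) = 1
I(N) = 6
C(O) = 6*O (C(O) = O*6 = 6*O)
(K(-6) + Q(3)/C(7))² = ((-6)² + 1/(6*7))² = (36 + 1/42)² = (1513/42)² = 2289169/1764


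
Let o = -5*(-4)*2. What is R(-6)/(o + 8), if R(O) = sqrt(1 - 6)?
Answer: I*sqrt(5)/48 ≈ 0.046585*I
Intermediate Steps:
R(O) = I*sqrt(5) (R(O) = sqrt(-5) = I*sqrt(5))
o = 40 (o = 20*2 = 40)
R(-6)/(o + 8) = (I*sqrt(5))/(40 + 8) = (I*sqrt(5))/48 = (I*sqrt(5))*(1/48) = I*sqrt(5)/48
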